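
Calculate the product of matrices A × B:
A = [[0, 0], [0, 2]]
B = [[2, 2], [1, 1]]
[[0, 0], [2, 2]]

Matrix multiplication:
C[0][0] = 0×2 + 0×1 = 0
C[0][1] = 0×2 + 0×1 = 0
C[1][0] = 0×2 + 2×1 = 2
C[1][1] = 0×2 + 2×1 = 2
Result: [[0, 0], [2, 2]]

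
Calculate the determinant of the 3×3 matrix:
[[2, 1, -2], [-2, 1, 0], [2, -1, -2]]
-8

Expansion along first row:
det = 2·det([[1,0],[-1,-2]]) - 1·det([[-2,0],[2,-2]]) + -2·det([[-2,1],[2,-1]])
    = 2·(1·-2 - 0·-1) - 1·(-2·-2 - 0·2) + -2·(-2·-1 - 1·2)
    = 2·-2 - 1·4 + -2·0
    = -4 + -4 + 0 = -8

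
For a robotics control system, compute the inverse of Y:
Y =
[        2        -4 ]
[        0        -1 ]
det(Y) = -2
Y⁻¹ =
[      1/2        -2 ]
[        0        -1 ]

For a 2×2 matrix Y = [[a, b], [c, d]] with det(Y) ≠ 0, Y⁻¹ = (1/det(Y)) * [[d, -b], [-c, a]].
det(Y) = (2)*(-1) - (-4)*(0) = -2 - 0 = -2.
Y⁻¹ = (1/-2) * [[-1, 4], [0, 2]].
Dividing each entry by -2 and reducing:
Y⁻¹ =
[      1/2        -2 ]
[        0        -1 ]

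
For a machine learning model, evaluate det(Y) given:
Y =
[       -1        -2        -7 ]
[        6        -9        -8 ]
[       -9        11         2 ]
det(Y) = -85

Expand along row 0 (cofactor expansion): det(Y) = a*(e*i - f*h) - b*(d*i - f*g) + c*(d*h - e*g), where the 3×3 is [[a, b, c], [d, e, f], [g, h, i]].
Minor M_00 = (-9)*(2) - (-8)*(11) = -18 + 88 = 70.
Minor M_01 = (6)*(2) - (-8)*(-9) = 12 - 72 = -60.
Minor M_02 = (6)*(11) - (-9)*(-9) = 66 - 81 = -15.
det(Y) = (-1)*(70) - (-2)*(-60) + (-7)*(-15) = -70 - 120 + 105 = -85.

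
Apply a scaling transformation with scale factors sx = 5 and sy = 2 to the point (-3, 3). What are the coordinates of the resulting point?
(-15, 6)

Scaling matrix:
[[5, 0], [0, 2]]
Result: (-3 × 5, 3 × 2) = (-15, 6)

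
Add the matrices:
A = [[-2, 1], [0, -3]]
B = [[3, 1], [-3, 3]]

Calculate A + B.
[[1, 2], [-3, 0]]

Add corresponding elements:
(-2)+(3)=1
(1)+(1)=2
(0)+(-3)=-3
(-3)+(3)=0
A + B = [[1, 2], [-3, 0]]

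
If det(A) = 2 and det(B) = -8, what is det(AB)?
-16

Use the multiplicative property of determinants: det(AB) = det(A)*det(B).
det(AB) = (2)*(-8) = -16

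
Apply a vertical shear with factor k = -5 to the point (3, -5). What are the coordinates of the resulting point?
(3, -20)

Shear matrix for vertical shear with factor k = -5:
[[1, 0], [-5, 1]]
Result: (3, -5) → (3, -20)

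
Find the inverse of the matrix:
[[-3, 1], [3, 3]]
[[-1/4, 1/12], [1/4, 1/4]]

For [[a,b],[c,d]], inverse = (1/det)·[[d,-b],[-c,a]]
det = -3·3 - 1·3 = -12
Inverse = (1/-12)·[[3, -1], [-3, -3]]
        = [[-1/4, 1/12], [1/4, 1/4]]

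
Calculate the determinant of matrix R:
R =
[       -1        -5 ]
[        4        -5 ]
det(R) = 25

For a 2×2 matrix [[a, b], [c, d]], det = a*d - b*c.
det(R) = (-1)*(-5) - (-5)*(4) = 5 + 20 = 25.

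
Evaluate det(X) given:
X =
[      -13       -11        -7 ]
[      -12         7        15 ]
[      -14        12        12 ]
det(X) = 2296

Expand along row 0 (cofactor expansion): det(X) = a*(e*i - f*h) - b*(d*i - f*g) + c*(d*h - e*g), where the 3×3 is [[a, b, c], [d, e, f], [g, h, i]].
Minor M_00 = (7)*(12) - (15)*(12) = 84 - 180 = -96.
Minor M_01 = (-12)*(12) - (15)*(-14) = -144 + 210 = 66.
Minor M_02 = (-12)*(12) - (7)*(-14) = -144 + 98 = -46.
det(X) = (-13)*(-96) - (-11)*(66) + (-7)*(-46) = 1248 + 726 + 322 = 2296.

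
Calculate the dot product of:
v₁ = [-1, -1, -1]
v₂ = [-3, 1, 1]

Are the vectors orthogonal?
1, No

The dot product is the sum of products of corresponding components.
v₁·v₂ = (-1)*(-3) + (-1)*(1) + (-1)*(1) = 3 - 1 - 1 = 1.
Two vectors are orthogonal iff their dot product is 0; here the dot product is 1, so the vectors are not orthogonal.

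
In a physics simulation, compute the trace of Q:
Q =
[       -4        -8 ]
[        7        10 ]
tr(Q) = -4 + 10 = 6

The trace of a square matrix is the sum of its diagonal entries.
Diagonal entries of Q: Q[0][0] = -4, Q[1][1] = 10.
tr(Q) = -4 + 10 = 6.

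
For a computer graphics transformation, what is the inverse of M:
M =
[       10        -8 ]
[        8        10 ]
det(M) = 164
M⁻¹ =
[     5/82      2/41 ]
[    -2/41      5/82 ]

For a 2×2 matrix M = [[a, b], [c, d]] with det(M) ≠ 0, M⁻¹ = (1/det(M)) * [[d, -b], [-c, a]].
det(M) = (10)*(10) - (-8)*(8) = 100 + 64 = 164.
M⁻¹ = (1/164) * [[10, 8], [-8, 10]].
Dividing each entry by 164 and reducing:
M⁻¹ =
[     5/82      2/41 ]
[    -2/41      5/82 ]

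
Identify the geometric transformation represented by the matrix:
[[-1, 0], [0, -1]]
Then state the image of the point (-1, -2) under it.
rotation by 180° (or reflection through origin); image of (-1, -2) is (1, 2)

This matches the form [[cos θ, -sin θ], [sin θ, cos θ]] of a rotation matrix; reading off cos θ and sin θ gives the angle.
The matrix [[-1, 0], [0, -1]] represents: rotation by 180° (or reflection through origin).
Applying it to (-1, -2): [-1·-1 + 0·-2, 0·-1 + -1·-2] = (1, 2).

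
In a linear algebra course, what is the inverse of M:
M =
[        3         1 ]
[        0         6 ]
det(M) = 18
M⁻¹ =
[      1/3     -1/18 ]
[        0       1/6 ]

For a 2×2 matrix M = [[a, b], [c, d]] with det(M) ≠ 0, M⁻¹ = (1/det(M)) * [[d, -b], [-c, a]].
det(M) = (3)*(6) - (1)*(0) = 18 - 0 = 18.
M⁻¹ = (1/18) * [[6, -1], [0, 3]].
Dividing each entry by 18 and reducing:
M⁻¹ =
[      1/3     -1/18 ]
[        0       1/6 ]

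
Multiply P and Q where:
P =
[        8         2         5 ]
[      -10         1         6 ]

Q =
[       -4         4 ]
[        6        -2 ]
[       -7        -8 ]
PQ =
[      -55       -12 ]
[        4       -90 ]

Matrix multiplication: (PQ)[i][j] = sum over k of P[i][k] * Q[k][j].
  (PQ)[0][0] = (8)*(-4) + (2)*(6) + (5)*(-7) = -55
  (PQ)[0][1] = (8)*(4) + (2)*(-2) + (5)*(-8) = -12
  (PQ)[1][0] = (-10)*(-4) + (1)*(6) + (6)*(-7) = 4
  (PQ)[1][1] = (-10)*(4) + (1)*(-2) + (6)*(-8) = -90
PQ =
[      -55       -12 ]
[        4       -90 ]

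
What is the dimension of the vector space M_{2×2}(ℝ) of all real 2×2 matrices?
Dimension = 4

A real 2×2 matrix is determined by its 2·2 = 4 independent entries.
A standard basis is {E_ij : 1 ≤ i ≤ 2, 1 ≤ j ≤ 2}, where E_ij has a 1 in position (i, j) and 0 elsewhere — there are 4 such matrices, and they are linearly independent and span M_{2×2}(ℝ).
Therefore dim(M_{2×2}(ℝ)) = 4.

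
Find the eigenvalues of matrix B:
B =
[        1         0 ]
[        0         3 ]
λ = 1, 3

Solve det(B - λI) = 0. For a 2×2 matrix the characteristic equation is λ² - (trace)λ + det = 0.
trace(B) = a + d = 1 + 3 = 4.
det(B) = a*d - b*c = (1)*(3) - (0)*(0) = 3 - 0 = 3.
Characteristic equation: λ² - (4)λ + (3) = 0.
Discriminant = (4)² - 4*(3) = 16 - 12 = 4.
λ = (4 ± √4) / 2 = (4 ± 2) / 2 = 1, 3.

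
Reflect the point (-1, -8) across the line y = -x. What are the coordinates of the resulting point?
(8, 1)

Reflection across line y = -x: (-1, -8) → (8, 1)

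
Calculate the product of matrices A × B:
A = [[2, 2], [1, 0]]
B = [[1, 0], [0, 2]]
[[2, 4], [1, 0]]

Matrix multiplication:
C[0][0] = 2×1 + 2×0 = 2
C[0][1] = 2×0 + 2×2 = 4
C[1][0] = 1×1 + 0×0 = 1
C[1][1] = 1×0 + 0×2 = 0
Result: [[2, 4], [1, 0]]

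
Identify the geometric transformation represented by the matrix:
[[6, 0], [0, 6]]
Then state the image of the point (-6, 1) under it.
uniform scaling by factor 6; image of (-6, 1) is (-36, 6)

This is a diagonal matrix with equal entries 6, so it scales both axes by the same factor 6.
The matrix [[6, 0], [0, 6]] represents: uniform scaling by factor 6.
Applying it to (-6, 1): [6·-6 + 0·1, 0·-6 + 6·1] = (-36, 6).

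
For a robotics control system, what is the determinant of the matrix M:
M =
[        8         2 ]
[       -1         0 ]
det(M) = 2

For a 2×2 matrix [[a, b], [c, d]], det = a*d - b*c.
det(M) = (8)*(0) - (2)*(-1) = 0 + 2 = 2.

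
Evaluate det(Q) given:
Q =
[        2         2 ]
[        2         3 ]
det(Q) = 2

For a 2×2 matrix [[a, b], [c, d]], det = a*d - b*c.
det(Q) = (2)*(3) - (2)*(2) = 6 - 4 = 2.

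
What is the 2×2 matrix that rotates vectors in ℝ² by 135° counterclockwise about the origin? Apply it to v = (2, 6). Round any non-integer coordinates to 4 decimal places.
R = [[-√2/2, -√2/2], [√2/2, -√2/2]]; R·v = (-5.6569, -2.8284)

A counterclockwise rotation by angle θ in ℝ² has matrix R(θ) = [[cos θ, -sin θ], [sin θ, cos θ]].
For θ = 135°: cos θ = -√2/2, sin θ = √2/2.
R(135°) = [[-√2/2, -√2/2], [√2/2, -√2/2]].
R·v = [-√2/2·2 + (-√2/2)·6, √2/2·2 + -√2/2·6] = (-5.6569, -2.8284).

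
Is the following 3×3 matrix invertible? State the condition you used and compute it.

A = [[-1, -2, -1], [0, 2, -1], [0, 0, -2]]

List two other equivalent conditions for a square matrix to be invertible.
Yes, invertible; det(A) = 4 ≠ 0. Equivalent conditions: rank(A) = 3; Ax = 0 has only the trivial solution; 0 is not an eigenvalue; the columns of A are linearly independent.

To check invertibility, compute det(A).
The given matrix is triangular, so det(A) equals the product of its diagonal entries = 4 ≠ 0.
Since det(A) ≠ 0, A is invertible.
Equivalent conditions for a square matrix A to be invertible:
- rank(A) = 3 (full rank).
- The homogeneous system Ax = 0 has only the trivial solution x = 0.
- 0 is not an eigenvalue of A.
- The columns (equivalently rows) of A are linearly independent.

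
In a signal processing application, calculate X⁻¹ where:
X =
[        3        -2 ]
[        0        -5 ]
det(X) = -15
X⁻¹ =
[      1/3     -2/15 ]
[        0      -1/5 ]

For a 2×2 matrix X = [[a, b], [c, d]] with det(X) ≠ 0, X⁻¹ = (1/det(X)) * [[d, -b], [-c, a]].
det(X) = (3)*(-5) - (-2)*(0) = -15 - 0 = -15.
X⁻¹ = (1/-15) * [[-5, 2], [0, 3]].
Dividing each entry by -15 and reducing:
X⁻¹ =
[      1/3     -2/15 ]
[        0      -1/5 ]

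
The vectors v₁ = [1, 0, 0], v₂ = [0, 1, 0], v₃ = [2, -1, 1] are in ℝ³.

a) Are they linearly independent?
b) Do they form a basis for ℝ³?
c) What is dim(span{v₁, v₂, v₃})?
Yes independent, yes basis, dim = 3

Stack v₁, v₂, v₃ as rows of a 3×3 matrix.
[[1, 0, 0]; [0, 1, 0]; [2, -1, 1]] is already lower triangular with nonzero diagonal entries (1, 1, 1), so its determinant is the product of the diagonal entries, det = (1)·(1)·(1) = 1 ≠ 0, and the rows are linearly independent.
Three linearly independent vectors in ℝ³ form a basis for ℝ³, so dim(span{v₁,v₂,v₃}) = 3.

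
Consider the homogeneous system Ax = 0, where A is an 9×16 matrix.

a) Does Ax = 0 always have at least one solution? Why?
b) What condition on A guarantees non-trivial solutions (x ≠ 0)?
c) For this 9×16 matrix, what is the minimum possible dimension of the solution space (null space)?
a) Yes, x = 0 is always a solution. b) When A has linearly dependent columns (rank < n). c) Minimum nullity = 7.

a) x = 0 satisfies A·0 = 0, so the zero vector is always a solution.
b) Non-trivial solutions exist iff the columns of A are linearly dependent, equivalently rank(A) < n (the number of columns).
c) By rank-nullity, rank(A) + nullity(A) = n = 16. Since A has only 9 rows, rank(A) ≤ 9, so nullity(A) ≥ 16 - 9 = 7.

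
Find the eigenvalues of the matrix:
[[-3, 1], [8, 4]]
λ = -4 and λ = 5

Characteristic equation: det(A - λI) = 0
λ² - (trace)λ + (det) = 0
λ² - (1)λ + (-20) = 0
λ² - 1λ - 20 = 0
Solving: λ = -4, 5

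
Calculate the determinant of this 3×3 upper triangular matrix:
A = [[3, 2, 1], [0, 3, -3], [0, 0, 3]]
27

The determinant of a triangular matrix is the product of its diagonal entries (the off-diagonal entries above the diagonal do not affect it).
det(A) = (3) * (3) * (3) = 27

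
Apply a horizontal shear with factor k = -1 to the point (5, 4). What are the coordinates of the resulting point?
(1, 4)

Shear matrix for horizontal shear with factor k = -1:
[[1, -1], [0, 1]]
Result: (5, 4) → (1, 4)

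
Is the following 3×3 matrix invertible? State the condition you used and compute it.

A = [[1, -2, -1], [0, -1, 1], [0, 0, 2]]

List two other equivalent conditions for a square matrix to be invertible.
Yes, invertible; det(A) = -2 ≠ 0. Equivalent conditions: rank(A) = 3; Ax = 0 has only the trivial solution; 0 is not an eigenvalue; the columns of A are linearly independent.

To check invertibility, compute det(A).
The given matrix is triangular, so det(A) equals the product of its diagonal entries = -2 ≠ 0.
Since det(A) ≠ 0, A is invertible.
Equivalent conditions for a square matrix A to be invertible:
- rank(A) = 3 (full rank).
- The homogeneous system Ax = 0 has only the trivial solution x = 0.
- 0 is not an eigenvalue of A.
- The columns (equivalently rows) of A are linearly independent.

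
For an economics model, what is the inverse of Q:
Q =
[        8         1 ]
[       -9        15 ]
det(Q) = 129
Q⁻¹ =
[     5/43    -1/129 ]
[     3/43     8/129 ]

For a 2×2 matrix Q = [[a, b], [c, d]] with det(Q) ≠ 0, Q⁻¹ = (1/det(Q)) * [[d, -b], [-c, a]].
det(Q) = (8)*(15) - (1)*(-9) = 120 + 9 = 129.
Q⁻¹ = (1/129) * [[15, -1], [9, 8]].
Dividing each entry by 129 and reducing:
Q⁻¹ =
[     5/43    -1/129 ]
[     3/43     8/129 ]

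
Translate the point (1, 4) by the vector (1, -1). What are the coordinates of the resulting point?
(2, 3)

Translation by (1, -1):
x' = 1 + 1 = 2
y' = 4 + -1 = 3
Homogeneous matrix: [[1, 0, 1], [0, 1, -1], [0, 0, 1]]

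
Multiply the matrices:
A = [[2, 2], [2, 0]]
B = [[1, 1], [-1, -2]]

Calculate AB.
[[0, -2], [2, 2]]

Each entry (i,j) of AB = sum over k of A[i][k]*B[k][j].
(AB)[0][0] = (2)*(1) + (2)*(-1) = 0
(AB)[0][1] = (2)*(1) + (2)*(-2) = -2
(AB)[1][0] = (2)*(1) + (0)*(-1) = 2
(AB)[1][1] = (2)*(1) + (0)*(-2) = 2
AB = [[0, -2], [2, 2]]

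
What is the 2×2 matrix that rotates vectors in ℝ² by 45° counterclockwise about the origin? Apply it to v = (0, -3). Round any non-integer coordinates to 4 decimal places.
R = [[√2/2, -√2/2], [√2/2, √2/2]]; R·v = (2.1213, -2.1213)

A counterclockwise rotation by angle θ in ℝ² has matrix R(θ) = [[cos θ, -sin θ], [sin θ, cos θ]].
For θ = 45°: cos θ = √2/2, sin θ = √2/2.
R(45°) = [[√2/2, -√2/2], [√2/2, √2/2]].
R·v = [√2/2·0 + (-√2/2)·-3, √2/2·0 + √2/2·-3] = (2.1213, -2.1213).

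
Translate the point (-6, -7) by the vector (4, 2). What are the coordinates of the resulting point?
(-2, -5)

Translation by (4, 2):
x' = -6 + 4 = -2
y' = -7 + 2 = -5
Homogeneous matrix: [[1, 0, 4], [0, 1, 2], [0, 0, 1]]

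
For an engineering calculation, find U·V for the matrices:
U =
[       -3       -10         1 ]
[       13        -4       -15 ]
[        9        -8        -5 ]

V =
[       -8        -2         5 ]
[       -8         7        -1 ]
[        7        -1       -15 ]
UV =
[      111       -65       -20 ]
[     -177       -39       294 ]
[      -43       -69       128 ]

Matrix multiplication: (UV)[i][j] = sum over k of U[i][k] * V[k][j].
  (UV)[0][0] = (-3)*(-8) + (-10)*(-8) + (1)*(7) = 111
  (UV)[0][1] = (-3)*(-2) + (-10)*(7) + (1)*(-1) = -65
  (UV)[0][2] = (-3)*(5) + (-10)*(-1) + (1)*(-15) = -20
  (UV)[1][0] = (13)*(-8) + (-4)*(-8) + (-15)*(7) = -177
  (UV)[1][1] = (13)*(-2) + (-4)*(7) + (-15)*(-1) = -39
  (UV)[1][2] = (13)*(5) + (-4)*(-1) + (-15)*(-15) = 294
  (UV)[2][0] = (9)*(-8) + (-8)*(-8) + (-5)*(7) = -43
  (UV)[2][1] = (9)*(-2) + (-8)*(7) + (-5)*(-1) = -69
  (UV)[2][2] = (9)*(5) + (-8)*(-1) + (-5)*(-15) = 128
UV =
[      111       -65       -20 ]
[     -177       -39       294 ]
[      -43       -69       128 ]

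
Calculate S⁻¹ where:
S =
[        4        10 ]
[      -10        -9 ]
det(S) = 64
S⁻¹ =
[    -9/64     -5/32 ]
[     5/32      1/16 ]

For a 2×2 matrix S = [[a, b], [c, d]] with det(S) ≠ 0, S⁻¹ = (1/det(S)) * [[d, -b], [-c, a]].
det(S) = (4)*(-9) - (10)*(-10) = -36 + 100 = 64.
S⁻¹ = (1/64) * [[-9, -10], [10, 4]].
Dividing each entry by 64 and reducing:
S⁻¹ =
[    -9/64     -5/32 ]
[     5/32      1/16 ]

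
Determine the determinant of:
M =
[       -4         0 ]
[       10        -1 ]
det(M) = 4

For a 2×2 matrix [[a, b], [c, d]], det = a*d - b*c.
det(M) = (-4)*(-1) - (0)*(10) = 4 - 0 = 4.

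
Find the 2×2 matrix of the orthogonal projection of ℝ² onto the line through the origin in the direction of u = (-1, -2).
[[1/5, 2/5], [2/5, 4/5]]

The orthogonal projection onto the line spanned by a nonzero vector u = (a, b) has matrix P = (u uᵀ) / (uᵀ u) = (1/(a² + b²)) · [[a², ab], [ab, b²]].
Here u = (-1, -2), so a² + b² = 1 + 4 = 5.
P = (1/5) · [[1, 2], [2, 4]] = [[1/5, 2/5], [2/5, 4/5]].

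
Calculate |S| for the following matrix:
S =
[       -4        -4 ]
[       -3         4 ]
det(S) = -28

For a 2×2 matrix [[a, b], [c, d]], det = a*d - b*c.
det(S) = (-4)*(4) - (-4)*(-3) = -16 - 12 = -28.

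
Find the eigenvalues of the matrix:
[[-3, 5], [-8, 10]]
λ = 2 and λ = 5

Characteristic equation: det(A - λI) = 0
λ² - (trace)λ + (det) = 0
λ² - (7)λ + (10) = 0
λ² - 7λ + 10 = 0
Solving: λ = 2, 5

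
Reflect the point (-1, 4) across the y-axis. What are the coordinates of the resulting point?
(1, 4)

Reflection across y-axis: (-1, 4) → (1, 4)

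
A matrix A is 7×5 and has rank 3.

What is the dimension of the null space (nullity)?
2

The rank-nullity theorem for an m×n matrix states:
rank(A) + nullity(A) = n (the number of columns).
Here n = 5 and rank(A) = 3, so nullity(A) = 5 - 3 = 2.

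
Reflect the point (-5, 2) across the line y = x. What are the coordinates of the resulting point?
(2, -5)

Reflection across line y = x: (-5, 2) → (2, -5)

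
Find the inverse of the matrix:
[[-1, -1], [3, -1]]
[[-1/4, 1/4], [-3/4, -1/4]]

For [[a,b],[c,d]], inverse = (1/det)·[[d,-b],[-c,a]]
det = -1·-1 - -1·3 = 4
Inverse = (1/4)·[[-1, 1], [-3, -1]]
        = [[-1/4, 1/4], [-3/4, -1/4]]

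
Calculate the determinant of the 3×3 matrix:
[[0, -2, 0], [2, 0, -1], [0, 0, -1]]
-4

Expansion along first row:
det = 0·det([[0,-1],[0,-1]]) - -2·det([[2,-1],[0,-1]]) + 0·det([[2,0],[0,0]])
    = 0·(0·-1 - -1·0) - -2·(2·-1 - -1·0) + 0·(2·0 - 0·0)
    = 0·0 - -2·-2 + 0·0
    = 0 + -4 + 0 = -4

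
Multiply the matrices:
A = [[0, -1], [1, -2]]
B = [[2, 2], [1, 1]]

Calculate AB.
[[-1, -1], [0, 0]]

Each entry (i,j) of AB = sum over k of A[i][k]*B[k][j].
(AB)[0][0] = (0)*(2) + (-1)*(1) = -1
(AB)[0][1] = (0)*(2) + (-1)*(1) = -1
(AB)[1][0] = (1)*(2) + (-2)*(1) = 0
(AB)[1][1] = (1)*(2) + (-2)*(1) = 0
AB = [[-1, -1], [0, 0]]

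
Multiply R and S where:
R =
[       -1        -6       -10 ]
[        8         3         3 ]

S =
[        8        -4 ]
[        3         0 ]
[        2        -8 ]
RS =
[      -46        84 ]
[       79       -56 ]

Matrix multiplication: (RS)[i][j] = sum over k of R[i][k] * S[k][j].
  (RS)[0][0] = (-1)*(8) + (-6)*(3) + (-10)*(2) = -46
  (RS)[0][1] = (-1)*(-4) + (-6)*(0) + (-10)*(-8) = 84
  (RS)[1][0] = (8)*(8) + (3)*(3) + (3)*(2) = 79
  (RS)[1][1] = (8)*(-4) + (3)*(0) + (3)*(-8) = -56
RS =
[      -46        84 ]
[       79       -56 ]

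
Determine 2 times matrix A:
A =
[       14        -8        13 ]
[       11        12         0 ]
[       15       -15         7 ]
2A =
[       28       -16        26 ]
[       22        24         0 ]
[       30       -30        14 ]

Scalar multiplication is elementwise: (2A)[i][j] = 2 * A[i][j].
  (2A)[0][0] = 2 * (14) = 28
  (2A)[0][1] = 2 * (-8) = -16
  (2A)[0][2] = 2 * (13) = 26
  (2A)[1][0] = 2 * (11) = 22
  (2A)[1][1] = 2 * (12) = 24
  (2A)[1][2] = 2 * (0) = 0
  (2A)[2][0] = 2 * (15) = 30
  (2A)[2][1] = 2 * (-15) = -30
  (2A)[2][2] = 2 * (7) = 14
2A =
[       28       -16        26 ]
[       22        24         0 ]
[       30       -30        14 ]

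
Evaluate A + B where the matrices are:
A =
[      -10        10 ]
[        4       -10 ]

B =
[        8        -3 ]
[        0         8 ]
A + B =
[       -2         7 ]
[        4        -2 ]

Matrix addition is elementwise: (A+B)[i][j] = A[i][j] + B[i][j].
  (A+B)[0][0] = (-10) + (8) = -2
  (A+B)[0][1] = (10) + (-3) = 7
  (A+B)[1][0] = (4) + (0) = 4
  (A+B)[1][1] = (-10) + (8) = -2
A + B =
[       -2         7 ]
[        4        -2 ]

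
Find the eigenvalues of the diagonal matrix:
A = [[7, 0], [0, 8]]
λ₁ = 7, λ₂ = 8

The characteristic polynomial of A is det(A - λI) = (7 - λ)(8 - λ) = 0.
The roots are λ = 7 and λ = 8, so the eigenvalues are the diagonal entries.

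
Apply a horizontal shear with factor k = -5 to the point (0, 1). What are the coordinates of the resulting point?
(-5, 1)

Shear matrix for horizontal shear with factor k = -5:
[[1, -5], [0, 1]]
Result: (0, 1) → (-5, 1)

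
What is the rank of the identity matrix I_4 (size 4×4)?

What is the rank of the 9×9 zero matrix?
rank(I_4) = 4, rank(0) = 0

The identity I_4 has 4 columns that are the standard basis vectors e_1, …, e_4. These are linearly independent, so all 4 columns are pivots and rank(I_4) = 4.
The 9×9 zero matrix has every entry zero, so every row is the zero row and there are no pivots; rank(0) = 0.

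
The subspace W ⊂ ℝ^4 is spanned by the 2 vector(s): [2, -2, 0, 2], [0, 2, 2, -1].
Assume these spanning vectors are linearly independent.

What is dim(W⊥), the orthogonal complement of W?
dim(W⊥) = 2

For any subspace W of ℝ^n, dim(W) + dim(W⊥) = n (the whole-space dimension).
Here the given 2 vectors are linearly independent, so dim(W) = 2.
Thus dim(W⊥) = n - dim(W) = 4 - 2 = 2.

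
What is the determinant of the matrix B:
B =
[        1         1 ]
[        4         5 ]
det(B) = 1

For a 2×2 matrix [[a, b], [c, d]], det = a*d - b*c.
det(B) = (1)*(5) - (1)*(4) = 5 - 4 = 1.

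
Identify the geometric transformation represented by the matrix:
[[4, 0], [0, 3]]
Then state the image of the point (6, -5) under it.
non-uniform scaling by (4, 3); image of (6, -5) is (24, -15)

This is diagonal with distinct entries, so it scales the x-axis by 4 and the y-axis by 3.
The matrix [[4, 0], [0, 3]] represents: non-uniform scaling by (4, 3).
Applying it to (6, -5): [4·6 + 0·-5, 0·6 + 3·-5] = (24, -15).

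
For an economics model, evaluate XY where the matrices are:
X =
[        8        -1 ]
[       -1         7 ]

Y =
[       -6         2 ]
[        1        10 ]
XY =
[      -49         6 ]
[       13        68 ]

Matrix multiplication: (XY)[i][j] = sum over k of X[i][k] * Y[k][j].
  (XY)[0][0] = (8)*(-6) + (-1)*(1) = -49
  (XY)[0][1] = (8)*(2) + (-1)*(10) = 6
  (XY)[1][0] = (-1)*(-6) + (7)*(1) = 13
  (XY)[1][1] = (-1)*(2) + (7)*(10) = 68
XY =
[      -49         6 ]
[       13        68 ]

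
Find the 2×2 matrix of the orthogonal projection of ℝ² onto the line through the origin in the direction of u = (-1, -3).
[[1/10, 3/10], [3/10, 9/10]]

The orthogonal projection onto the line spanned by a nonzero vector u = (a, b) has matrix P = (u uᵀ) / (uᵀ u) = (1/(a² + b²)) · [[a², ab], [ab, b²]].
Here u = (-1, -3), so a² + b² = 1 + 9 = 10.
P = (1/10) · [[1, 3], [3, 9]] = [[1/10, 3/10], [3/10, 9/10]].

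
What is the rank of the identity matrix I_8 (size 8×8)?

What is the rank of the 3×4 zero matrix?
rank(I_8) = 8, rank(0) = 0

The identity I_8 has 8 columns that are the standard basis vectors e_1, …, e_8. These are linearly independent, so all 8 columns are pivots and rank(I_8) = 8.
The 3×4 zero matrix has every entry zero, so every row is the zero row and there are no pivots; rank(0) = 0.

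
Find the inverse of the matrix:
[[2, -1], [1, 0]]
[[0, 1], [-1, 2]]

For [[a,b],[c,d]], inverse = (1/det)·[[d,-b],[-c,a]]
det = 2·0 - -1·1 = 1
Inverse = (1/1)·[[0, 1], [-1, 2]]
        = [[0, 1], [-1, 2]]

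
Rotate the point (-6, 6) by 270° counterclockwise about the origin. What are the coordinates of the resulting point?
(6, 6)

Rotation matrix R(θ) = [[cos θ, -sin θ], [sin θ, cos θ]]; for θ = 270°:
R = [[0, 1], [-1, 0]]
Result: R × [-6, 6]ᵀ = [0·-6 + (1)·6, -1·-6 + (0)·6]ᵀ = (6, 6)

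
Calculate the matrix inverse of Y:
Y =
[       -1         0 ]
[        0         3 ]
det(Y) = -3
Y⁻¹ =
[       -1         0 ]
[        0       1/3 ]

For a 2×2 matrix Y = [[a, b], [c, d]] with det(Y) ≠ 0, Y⁻¹ = (1/det(Y)) * [[d, -b], [-c, a]].
det(Y) = (-1)*(3) - (0)*(0) = -3 - 0 = -3.
Y⁻¹ = (1/-3) * [[3, 0], [0, -1]].
Dividing each entry by -3 and reducing:
Y⁻¹ =
[       -1         0 ]
[        0       1/3 ]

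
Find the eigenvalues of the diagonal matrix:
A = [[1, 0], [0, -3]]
λ₁ = 1, λ₂ = -3

The characteristic polynomial of A is det(A - λI) = (1 - λ)(-3 - λ) = 0.
The roots are λ = 1 and λ = -3, so the eigenvalues are the diagonal entries.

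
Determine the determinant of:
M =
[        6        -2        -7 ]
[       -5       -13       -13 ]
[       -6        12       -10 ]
det(M) = 2626

Expand along row 0 (cofactor expansion): det(M) = a*(e*i - f*h) - b*(d*i - f*g) + c*(d*h - e*g), where the 3×3 is [[a, b, c], [d, e, f], [g, h, i]].
Minor M_00 = (-13)*(-10) - (-13)*(12) = 130 + 156 = 286.
Minor M_01 = (-5)*(-10) - (-13)*(-6) = 50 - 78 = -28.
Minor M_02 = (-5)*(12) - (-13)*(-6) = -60 - 78 = -138.
det(M) = (6)*(286) - (-2)*(-28) + (-7)*(-138) = 1716 - 56 + 966 = 2626.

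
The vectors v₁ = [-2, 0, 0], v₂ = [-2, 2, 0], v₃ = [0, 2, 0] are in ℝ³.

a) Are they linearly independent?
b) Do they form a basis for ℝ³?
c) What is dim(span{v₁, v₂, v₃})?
Not independent, not a basis, dim(span) = 2

Check whether v₃ can be written as a linear combination of v₁ and v₂.
v₃ = (-1)·v₁ + (1)·v₂ = [0, 2, 0], so the three vectors are linearly dependent.
Thus they do not form a basis for ℝ³, and dim(span{v₁, v₂, v₃}) = 2 (spanned by v₁ and v₂).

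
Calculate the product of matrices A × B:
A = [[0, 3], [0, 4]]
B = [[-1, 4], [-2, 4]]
[[-6, 12], [-8, 16]]

Matrix multiplication:
C[0][0] = 0×-1 + 3×-2 = -6
C[0][1] = 0×4 + 3×4 = 12
C[1][0] = 0×-1 + 4×-2 = -8
C[1][1] = 0×4 + 4×4 = 16
Result: [[-6, 12], [-8, 16]]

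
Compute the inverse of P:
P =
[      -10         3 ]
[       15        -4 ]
det(P) = -5
P⁻¹ =
[      4/5       3/5 ]
[        3         2 ]

For a 2×2 matrix P = [[a, b], [c, d]] with det(P) ≠ 0, P⁻¹ = (1/det(P)) * [[d, -b], [-c, a]].
det(P) = (-10)*(-4) - (3)*(15) = 40 - 45 = -5.
P⁻¹ = (1/-5) * [[-4, -3], [-15, -10]].
Dividing each entry by -5 and reducing:
P⁻¹ =
[      4/5       3/5 ]
[        3         2 ]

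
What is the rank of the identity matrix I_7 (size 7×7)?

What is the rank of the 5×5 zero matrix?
rank(I_7) = 7, rank(0) = 0

The identity I_7 has 7 columns that are the standard basis vectors e_1, …, e_7. These are linearly independent, so all 7 columns are pivots and rank(I_7) = 7.
The 5×5 zero matrix has every entry zero, so every row is the zero row and there are no pivots; rank(0) = 0.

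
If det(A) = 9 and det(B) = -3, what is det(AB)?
-27

Use the multiplicative property of determinants: det(AB) = det(A)*det(B).
det(AB) = (9)*(-3) = -27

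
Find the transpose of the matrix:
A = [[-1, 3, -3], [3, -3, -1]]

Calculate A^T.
[[-1, 3], [3, -3], [-3, -1]]

The transpose sends entry (i,j) to (j,i); rows become columns.
Row 0 of A: [-1, 3, -3] -> column 0 of A^T.
Row 1 of A: [3, -3, -1] -> column 1 of A^T.
A^T = [[-1, 3], [3, -3], [-3, -1]]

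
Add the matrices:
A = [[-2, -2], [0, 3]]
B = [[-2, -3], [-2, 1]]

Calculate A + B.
[[-4, -5], [-2, 4]]

Add corresponding elements:
(-2)+(-2)=-4
(-2)+(-3)=-5
(0)+(-2)=-2
(3)+(1)=4
A + B = [[-4, -5], [-2, 4]]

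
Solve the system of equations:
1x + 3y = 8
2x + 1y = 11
x = 5, y = 1

Use elimination (row reduction):
Equation 1: 1x + 3y = 8.
Equation 2: 2x + 1y = 11.
Multiply Eq1 by 2 and Eq2 by 1: 2x + 6y = 16;  2x + 1y = 11.
Subtract: (-5)y = -5, so y = 1.
Back-substitute into Eq1: 1x + 3*(1) = 8, so x = 5.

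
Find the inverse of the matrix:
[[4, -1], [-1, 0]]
[[0, -1], [-1, -4]]

For [[a,b],[c,d]], inverse = (1/det)·[[d,-b],[-c,a]]
det = 4·0 - -1·-1 = -1
Inverse = (1/-1)·[[0, 1], [1, 4]]
        = [[0, -1], [-1, -4]]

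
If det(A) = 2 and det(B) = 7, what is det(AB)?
14

Use the multiplicative property of determinants: det(AB) = det(A)*det(B).
det(AB) = (2)*(7) = 14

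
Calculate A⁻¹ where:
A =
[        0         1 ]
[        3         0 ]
det(A) = -3
A⁻¹ =
[        0       1/3 ]
[        1         0 ]

For a 2×2 matrix A = [[a, b], [c, d]] with det(A) ≠ 0, A⁻¹ = (1/det(A)) * [[d, -b], [-c, a]].
det(A) = (0)*(0) - (1)*(3) = 0 - 3 = -3.
A⁻¹ = (1/-3) * [[0, -1], [-3, 0]].
Dividing each entry by -3 and reducing:
A⁻¹ =
[        0       1/3 ]
[        1         0 ]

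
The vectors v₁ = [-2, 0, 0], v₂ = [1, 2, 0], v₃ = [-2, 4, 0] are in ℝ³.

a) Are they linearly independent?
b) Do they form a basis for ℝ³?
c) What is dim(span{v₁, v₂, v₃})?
Not independent, not a basis, dim(span) = 2

Check whether v₃ can be written as a linear combination of v₁ and v₂.
v₃ = (2)·v₁ + (2)·v₂ = [-2, 4, 0], so the three vectors are linearly dependent.
Thus they do not form a basis for ℝ³, and dim(span{v₁, v₂, v₃}) = 2 (spanned by v₁ and v₂).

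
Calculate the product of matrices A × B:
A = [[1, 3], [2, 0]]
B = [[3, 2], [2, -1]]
[[9, -1], [6, 4]]

Matrix multiplication:
C[0][0] = 1×3 + 3×2 = 9
C[0][1] = 1×2 + 3×-1 = -1
C[1][0] = 2×3 + 0×2 = 6
C[1][1] = 2×2 + 0×-1 = 4
Result: [[9, -1], [6, 4]]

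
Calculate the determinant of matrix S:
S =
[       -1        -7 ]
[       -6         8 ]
det(S) = -50

For a 2×2 matrix [[a, b], [c, d]], det = a*d - b*c.
det(S) = (-1)*(8) - (-7)*(-6) = -8 - 42 = -50.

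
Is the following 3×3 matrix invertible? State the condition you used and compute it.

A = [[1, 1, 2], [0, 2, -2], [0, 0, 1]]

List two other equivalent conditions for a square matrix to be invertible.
Yes, invertible; det(A) = 2 ≠ 0. Equivalent conditions: rank(A) = 3; Ax = 0 has only the trivial solution; 0 is not an eigenvalue; the columns of A are linearly independent.

To check invertibility, compute det(A).
The given matrix is triangular, so det(A) equals the product of its diagonal entries = 2 ≠ 0.
Since det(A) ≠ 0, A is invertible.
Equivalent conditions for a square matrix A to be invertible:
- rank(A) = 3 (full rank).
- The homogeneous system Ax = 0 has only the trivial solution x = 0.
- 0 is not an eigenvalue of A.
- The columns (equivalently rows) of A are linearly independent.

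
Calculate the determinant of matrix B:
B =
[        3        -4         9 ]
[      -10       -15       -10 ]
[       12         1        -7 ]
det(B) = 2635

Expand along row 0 (cofactor expansion): det(B) = a*(e*i - f*h) - b*(d*i - f*g) + c*(d*h - e*g), where the 3×3 is [[a, b, c], [d, e, f], [g, h, i]].
Minor M_00 = (-15)*(-7) - (-10)*(1) = 105 + 10 = 115.
Minor M_01 = (-10)*(-7) - (-10)*(12) = 70 + 120 = 190.
Minor M_02 = (-10)*(1) - (-15)*(12) = -10 + 180 = 170.
det(B) = (3)*(115) - (-4)*(190) + (9)*(170) = 345 + 760 + 1530 = 2635.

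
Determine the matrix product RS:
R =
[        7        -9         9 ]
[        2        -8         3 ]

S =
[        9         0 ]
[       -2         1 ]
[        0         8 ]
RS =
[       81        63 ]
[       34        16 ]

Matrix multiplication: (RS)[i][j] = sum over k of R[i][k] * S[k][j].
  (RS)[0][0] = (7)*(9) + (-9)*(-2) + (9)*(0) = 81
  (RS)[0][1] = (7)*(0) + (-9)*(1) + (9)*(8) = 63
  (RS)[1][0] = (2)*(9) + (-8)*(-2) + (3)*(0) = 34
  (RS)[1][1] = (2)*(0) + (-8)*(1) + (3)*(8) = 16
RS =
[       81        63 ]
[       34        16 ]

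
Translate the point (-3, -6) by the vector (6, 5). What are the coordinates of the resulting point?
(3, -1)

Translation by (6, 5):
x' = -3 + 6 = 3
y' = -6 + 5 = -1
Homogeneous matrix: [[1, 0, 6], [0, 1, 5], [0, 0, 1]]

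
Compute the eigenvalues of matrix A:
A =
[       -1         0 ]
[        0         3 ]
λ = -1, 3

Solve det(A - λI) = 0. For a 2×2 matrix the characteristic equation is λ² - (trace)λ + det = 0.
trace(A) = a + d = -1 + 3 = 2.
det(A) = a*d - b*c = (-1)*(3) - (0)*(0) = -3 - 0 = -3.
Characteristic equation: λ² - (2)λ + (-3) = 0.
Discriminant = (2)² - 4*(-3) = 4 + 12 = 16.
λ = (2 ± √16) / 2 = (2 ± 4) / 2 = -1, 3.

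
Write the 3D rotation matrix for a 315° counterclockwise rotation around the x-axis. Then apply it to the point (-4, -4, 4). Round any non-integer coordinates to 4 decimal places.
R = [[1, 0, 0], [0, √2/2, √2/2], [0, -√2/2, √2/2]]; R·(-4, -4, 4) = (-4.0000, 0.0000, 5.6569)

Rotation matrix for 315° around x-axis:
cos(315°) = √2/2, sin(315°) = -√2/2
R = [[1, 0, 0], [0, √2/2, √2/2], [0, -√2/2, √2/2]]
Apply to (-4, -4, 4): R·[-4, -4, 4]ᵀ = (-4.0000, 0.0000, 5.6569)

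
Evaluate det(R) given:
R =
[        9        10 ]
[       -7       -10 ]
det(R) = -20

For a 2×2 matrix [[a, b], [c, d]], det = a*d - b*c.
det(R) = (9)*(-10) - (10)*(-7) = -90 + 70 = -20.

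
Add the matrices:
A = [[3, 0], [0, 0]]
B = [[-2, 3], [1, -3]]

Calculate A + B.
[[1, 3], [1, -3]]

Add corresponding elements:
(3)+(-2)=1
(0)+(3)=3
(0)+(1)=1
(0)+(-3)=-3
A + B = [[1, 3], [1, -3]]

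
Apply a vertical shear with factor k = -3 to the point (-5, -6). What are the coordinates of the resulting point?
(-5, 9)

Shear matrix for vertical shear with factor k = -3:
[[1, 0], [-3, 1]]
Result: (-5, -6) → (-5, 9)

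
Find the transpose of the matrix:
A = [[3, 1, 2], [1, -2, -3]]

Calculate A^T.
[[3, 1], [1, -2], [2, -3]]

The transpose sends entry (i,j) to (j,i); rows become columns.
Row 0 of A: [3, 1, 2] -> column 0 of A^T.
Row 1 of A: [1, -2, -3] -> column 1 of A^T.
A^T = [[3, 1], [1, -2], [2, -3]]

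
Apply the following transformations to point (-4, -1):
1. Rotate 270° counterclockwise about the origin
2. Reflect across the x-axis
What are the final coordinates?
(-1, -4)

Step 1: Rotate 270° → (-1, 4)
Step 2: Reflect across the x-axis → (-1, -4)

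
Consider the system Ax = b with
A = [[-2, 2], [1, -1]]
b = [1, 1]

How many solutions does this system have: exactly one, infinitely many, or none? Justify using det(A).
No solution

det(A) = (-2)*(-1) - (2)*(1) = 0, so A is singular.
The column space of A is span(column 1) = span([-2, 1]).
b = [1, 1] is not a scalar multiple of column 1, so b ∉ column space and the system is inconsistent — no solution.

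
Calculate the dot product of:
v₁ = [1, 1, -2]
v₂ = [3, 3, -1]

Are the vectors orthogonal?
8, No

The dot product is the sum of products of corresponding components.
v₁·v₂ = (1)*(3) + (1)*(3) + (-2)*(-1) = 3 + 3 + 2 = 8.
Two vectors are orthogonal iff their dot product is 0; here the dot product is 8, so the vectors are not orthogonal.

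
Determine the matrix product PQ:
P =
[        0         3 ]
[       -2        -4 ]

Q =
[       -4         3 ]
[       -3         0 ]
PQ =
[       -9         0 ]
[       20        -6 ]

Matrix multiplication: (PQ)[i][j] = sum over k of P[i][k] * Q[k][j].
  (PQ)[0][0] = (0)*(-4) + (3)*(-3) = -9
  (PQ)[0][1] = (0)*(3) + (3)*(0) = 0
  (PQ)[1][0] = (-2)*(-4) + (-4)*(-3) = 20
  (PQ)[1][1] = (-2)*(3) + (-4)*(0) = -6
PQ =
[       -9         0 ]
[       20        -6 ]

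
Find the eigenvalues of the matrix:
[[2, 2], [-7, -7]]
λ = -5 and λ = 0

Characteristic equation: det(A - λI) = 0
λ² - (trace)λ + (det) = 0
λ² - (-5)λ + (0) = 0
λ² + 5λ + 0 = 0
Solving: λ = -5, 0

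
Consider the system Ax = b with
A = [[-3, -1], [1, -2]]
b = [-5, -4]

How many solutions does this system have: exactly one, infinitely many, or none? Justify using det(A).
Exactly one solution

Compute det(A) = (-3)*(-2) - (-1)*(1) = 7.
Because det(A) ≠ 0, A is invertible and Ax = b has a unique solution for every b (here x = A⁻¹ b).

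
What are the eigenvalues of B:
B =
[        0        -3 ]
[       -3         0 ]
λ = -3, 3

Solve det(B - λI) = 0. For a 2×2 matrix the characteristic equation is λ² - (trace)λ + det = 0.
trace(B) = a + d = 0 + 0 = 0.
det(B) = a*d - b*c = (0)*(0) - (-3)*(-3) = 0 - 9 = -9.
Characteristic equation: λ² - (0)λ + (-9) = 0.
Discriminant = (0)² - 4*(-9) = 0 + 36 = 36.
λ = (0 ± √36) / 2 = (0 ± 6) / 2 = -3, 3.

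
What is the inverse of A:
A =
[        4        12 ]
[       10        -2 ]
det(A) = -128
A⁻¹ =
[     1/64      3/32 ]
[     5/64     -1/32 ]

For a 2×2 matrix A = [[a, b], [c, d]] with det(A) ≠ 0, A⁻¹ = (1/det(A)) * [[d, -b], [-c, a]].
det(A) = (4)*(-2) - (12)*(10) = -8 - 120 = -128.
A⁻¹ = (1/-128) * [[-2, -12], [-10, 4]].
Dividing each entry by -128 and reducing:
A⁻¹ =
[     1/64      3/32 ]
[     5/64     -1/32 ]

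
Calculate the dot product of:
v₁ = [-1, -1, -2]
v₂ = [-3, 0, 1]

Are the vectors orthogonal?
1, No

The dot product is the sum of products of corresponding components.
v₁·v₂ = (-1)*(-3) + (-1)*(0) + (-2)*(1) = 3 + 0 - 2 = 1.
Two vectors are orthogonal iff their dot product is 0; here the dot product is 1, so the vectors are not orthogonal.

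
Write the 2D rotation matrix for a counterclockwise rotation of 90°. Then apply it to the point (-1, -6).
R = [[0, -1], [1, 0]]; R·(-1, -6) = (6, -1)

Rotation matrix formula: R(θ) = [[cos θ, -sin θ], [sin θ, cos θ]]
For θ = 90°:
cos(90°) = 0
sin(90°) = 1
R = [[0, -1], [1, 0]]
Apply to (-1, -6): [0·-1 + (-1)·-6, 1·-1 + 0·-6] = (6, -1)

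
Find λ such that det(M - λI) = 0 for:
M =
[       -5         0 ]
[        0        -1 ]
λ = -5, -1

Solve det(M - λI) = 0. For a 2×2 matrix the characteristic equation is λ² - (trace)λ + det = 0.
trace(M) = a + d = -5 - 1 = -6.
det(M) = a*d - b*c = (-5)*(-1) - (0)*(0) = 5 - 0 = 5.
Characteristic equation: λ² - (-6)λ + (5) = 0.
Discriminant = (-6)² - 4*(5) = 36 - 20 = 16.
λ = (-6 ± √16) / 2 = (-6 ± 4) / 2 = -5, -1.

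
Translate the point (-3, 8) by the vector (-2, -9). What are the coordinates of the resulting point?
(-5, -1)

Translation by (-2, -9):
x' = -3 + -2 = -5
y' = 8 + -9 = -1
Homogeneous matrix: [[1, 0, -2], [0, 1, -9], [0, 0, 1]]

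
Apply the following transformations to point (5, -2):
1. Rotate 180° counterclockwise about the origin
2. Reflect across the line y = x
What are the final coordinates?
(2, -5)

Step 1: Rotate 180° → (-5, 2)
Step 2: Reflect across the line y = x → (2, -5)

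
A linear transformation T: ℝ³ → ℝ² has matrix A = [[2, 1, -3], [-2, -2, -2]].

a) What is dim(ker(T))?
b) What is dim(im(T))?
dim(ker) = 1, dim(im) = 2

The two rows are not scalar multiples of one another (no single k satisfies row 2 = k × row 1), so they are linearly independent.
Thus rank(A) = 2.
dim(im(T)) = rank(A) = 2.
By the rank-nullity theorem applied to T: ℝ³ → ℝ², rank(A) + nullity(A) = 3 (the domain dimension), so dim(ker(T)) = 3 - 2 = 1.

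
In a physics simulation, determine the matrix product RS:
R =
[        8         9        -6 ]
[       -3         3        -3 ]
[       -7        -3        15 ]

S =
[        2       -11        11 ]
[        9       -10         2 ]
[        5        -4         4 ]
RS =
[       67      -154        82 ]
[        6        15       -39 ]
[       34        47       -23 ]

Matrix multiplication: (RS)[i][j] = sum over k of R[i][k] * S[k][j].
  (RS)[0][0] = (8)*(2) + (9)*(9) + (-6)*(5) = 67
  (RS)[0][1] = (8)*(-11) + (9)*(-10) + (-6)*(-4) = -154
  (RS)[0][2] = (8)*(11) + (9)*(2) + (-6)*(4) = 82
  (RS)[1][0] = (-3)*(2) + (3)*(9) + (-3)*(5) = 6
  (RS)[1][1] = (-3)*(-11) + (3)*(-10) + (-3)*(-4) = 15
  (RS)[1][2] = (-3)*(11) + (3)*(2) + (-3)*(4) = -39
  (RS)[2][0] = (-7)*(2) + (-3)*(9) + (15)*(5) = 34
  (RS)[2][1] = (-7)*(-11) + (-3)*(-10) + (15)*(-4) = 47
  (RS)[2][2] = (-7)*(11) + (-3)*(2) + (15)*(4) = -23
RS =
[       67      -154        82 ]
[        6        15       -39 ]
[       34        47       -23 ]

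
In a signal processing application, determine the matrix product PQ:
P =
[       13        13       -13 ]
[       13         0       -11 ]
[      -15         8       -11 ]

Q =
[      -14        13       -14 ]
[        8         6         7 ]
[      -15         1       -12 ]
PQ =
[      117       234        65 ]
[      -17       158       -50 ]
[      439      -158       398 ]

Matrix multiplication: (PQ)[i][j] = sum over k of P[i][k] * Q[k][j].
  (PQ)[0][0] = (13)*(-14) + (13)*(8) + (-13)*(-15) = 117
  (PQ)[0][1] = (13)*(13) + (13)*(6) + (-13)*(1) = 234
  (PQ)[0][2] = (13)*(-14) + (13)*(7) + (-13)*(-12) = 65
  (PQ)[1][0] = (13)*(-14) + (0)*(8) + (-11)*(-15) = -17
  (PQ)[1][1] = (13)*(13) + (0)*(6) + (-11)*(1) = 158
  (PQ)[1][2] = (13)*(-14) + (0)*(7) + (-11)*(-12) = -50
  (PQ)[2][0] = (-15)*(-14) + (8)*(8) + (-11)*(-15) = 439
  (PQ)[2][1] = (-15)*(13) + (8)*(6) + (-11)*(1) = -158
  (PQ)[2][2] = (-15)*(-14) + (8)*(7) + (-11)*(-12) = 398
PQ =
[      117       234        65 ]
[      -17       158       -50 ]
[      439      -158       398 ]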